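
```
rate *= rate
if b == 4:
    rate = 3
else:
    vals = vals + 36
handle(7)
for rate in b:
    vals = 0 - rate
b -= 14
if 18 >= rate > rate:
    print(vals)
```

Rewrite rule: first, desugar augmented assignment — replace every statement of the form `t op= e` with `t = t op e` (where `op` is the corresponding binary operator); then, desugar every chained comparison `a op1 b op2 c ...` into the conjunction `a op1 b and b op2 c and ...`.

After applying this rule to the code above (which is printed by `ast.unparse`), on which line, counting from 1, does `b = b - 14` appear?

Transformed code:
rate = rate * rate
if b == 4:
    rate = 3
else:
    vals = vals + 36
handle(7)
for rate in b:
    vals = 0 - rate
b = b - 14
if 18 >= rate and rate > rate:
    print(vals)

9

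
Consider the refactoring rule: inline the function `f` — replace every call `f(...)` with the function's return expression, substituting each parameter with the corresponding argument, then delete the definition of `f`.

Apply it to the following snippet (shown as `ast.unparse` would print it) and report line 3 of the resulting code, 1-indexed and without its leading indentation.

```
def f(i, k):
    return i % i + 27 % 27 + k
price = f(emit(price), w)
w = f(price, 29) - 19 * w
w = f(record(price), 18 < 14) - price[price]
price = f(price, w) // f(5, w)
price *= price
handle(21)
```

w = record(price) % record(price) + 27 % 27 + (18 < 14) - price[price]

Transformed code:
price = emit(price) % emit(price) + 27 % 27 + w
w = price % price + 27 % 27 + 29 - 19 * w
w = record(price) % record(price) + 27 % 27 + (18 < 14) - price[price]
price = (price % price + 27 % 27 + w) // (5 % 5 + 27 % 27 + w)
price *= price
handle(21)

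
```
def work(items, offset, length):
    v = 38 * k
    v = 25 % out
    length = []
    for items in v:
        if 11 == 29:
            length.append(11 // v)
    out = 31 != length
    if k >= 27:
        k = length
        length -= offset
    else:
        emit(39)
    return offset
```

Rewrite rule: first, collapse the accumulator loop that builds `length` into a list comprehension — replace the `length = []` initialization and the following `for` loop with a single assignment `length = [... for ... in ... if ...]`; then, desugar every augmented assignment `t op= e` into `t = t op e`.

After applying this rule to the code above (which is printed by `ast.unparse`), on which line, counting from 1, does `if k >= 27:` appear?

6

Transformed code:
def work(items, offset, length):
    v = 38 * k
    v = 25 % out
    length = [11 // v for items in v if 11 == 29]
    out = 31 != length
    if k >= 27:
        k = length
        length = length - offset
    else:
        emit(39)
    return offset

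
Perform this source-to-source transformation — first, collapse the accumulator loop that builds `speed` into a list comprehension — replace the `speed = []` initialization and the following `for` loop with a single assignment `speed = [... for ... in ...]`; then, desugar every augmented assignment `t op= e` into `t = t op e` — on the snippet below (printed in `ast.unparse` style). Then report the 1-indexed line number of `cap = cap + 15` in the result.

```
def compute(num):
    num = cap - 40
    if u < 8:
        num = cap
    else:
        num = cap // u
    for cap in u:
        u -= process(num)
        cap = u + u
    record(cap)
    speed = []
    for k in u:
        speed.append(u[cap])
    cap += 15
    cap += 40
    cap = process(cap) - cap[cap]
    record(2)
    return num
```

Transformed code:
def compute(num):
    num = cap - 40
    if u < 8:
        num = cap
    else:
        num = cap // u
    for cap in u:
        u = u - process(num)
        cap = u + u
    record(cap)
    speed = [u[cap] for k in u]
    cap = cap + 15
    cap = cap + 40
    cap = process(cap) - cap[cap]
    record(2)
    return num

12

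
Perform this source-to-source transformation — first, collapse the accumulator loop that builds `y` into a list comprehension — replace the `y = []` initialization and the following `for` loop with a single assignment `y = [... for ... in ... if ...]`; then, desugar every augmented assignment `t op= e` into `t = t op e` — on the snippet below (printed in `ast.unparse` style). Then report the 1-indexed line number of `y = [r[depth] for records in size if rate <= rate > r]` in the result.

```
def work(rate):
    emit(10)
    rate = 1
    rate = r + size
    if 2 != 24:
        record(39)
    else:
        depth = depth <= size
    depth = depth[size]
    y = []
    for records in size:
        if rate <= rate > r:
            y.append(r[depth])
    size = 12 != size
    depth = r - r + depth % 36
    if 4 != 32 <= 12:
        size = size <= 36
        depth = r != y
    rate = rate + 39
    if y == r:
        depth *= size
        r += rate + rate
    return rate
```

Transformed code:
def work(rate):
    emit(10)
    rate = 1
    rate = r + size
    if 2 != 24:
        record(39)
    else:
        depth = depth <= size
    depth = depth[size]
    y = [r[depth] for records in size if rate <= rate > r]
    size = 12 != size
    depth = r - r + depth % 36
    if 4 != 32 <= 12:
        size = size <= 36
        depth = r != y
    rate = rate + 39
    if y == r:
        depth = depth * size
        r = r + (rate + rate)
    return rate

10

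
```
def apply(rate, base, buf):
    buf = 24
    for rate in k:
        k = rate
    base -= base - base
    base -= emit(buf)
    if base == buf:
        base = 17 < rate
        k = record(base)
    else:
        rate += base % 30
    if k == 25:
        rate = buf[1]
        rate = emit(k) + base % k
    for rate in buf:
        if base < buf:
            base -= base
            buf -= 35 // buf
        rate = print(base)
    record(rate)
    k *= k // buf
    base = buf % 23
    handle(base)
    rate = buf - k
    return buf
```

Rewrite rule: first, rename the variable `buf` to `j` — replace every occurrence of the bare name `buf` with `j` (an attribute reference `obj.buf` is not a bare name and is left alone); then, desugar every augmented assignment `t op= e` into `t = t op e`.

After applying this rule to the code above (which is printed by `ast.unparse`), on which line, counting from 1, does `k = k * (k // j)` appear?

Transformed code:
def apply(rate, base, j):
    j = 24
    for rate in k:
        k = rate
    base = base - (base - base)
    base = base - emit(j)
    if base == j:
        base = 17 < rate
        k = record(base)
    else:
        rate = rate + base % 30
    if k == 25:
        rate = j[1]
        rate = emit(k) + base % k
    for rate in j:
        if base < j:
            base = base - base
            j = j - 35 // j
        rate = print(base)
    record(rate)
    k = k * (k // j)
    base = j % 23
    handle(base)
    rate = j - k
    return j

21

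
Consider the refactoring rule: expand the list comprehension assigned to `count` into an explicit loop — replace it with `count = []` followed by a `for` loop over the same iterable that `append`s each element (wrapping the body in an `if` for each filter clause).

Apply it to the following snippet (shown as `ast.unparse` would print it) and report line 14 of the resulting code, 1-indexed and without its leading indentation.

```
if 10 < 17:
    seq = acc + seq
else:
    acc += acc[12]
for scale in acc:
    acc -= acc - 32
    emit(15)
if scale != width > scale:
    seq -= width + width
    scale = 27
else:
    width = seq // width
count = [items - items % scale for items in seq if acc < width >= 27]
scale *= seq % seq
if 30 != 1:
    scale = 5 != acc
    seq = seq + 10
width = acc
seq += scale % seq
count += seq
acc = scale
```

for items in seq:

Transformed code:
if 10 < 17:
    seq = acc + seq
else:
    acc += acc[12]
for scale in acc:
    acc -= acc - 32
    emit(15)
if scale != width > scale:
    seq -= width + width
    scale = 27
else:
    width = seq // width
count = []
for items in seq:
    if acc < width >= 27:
        count.append(items - items % scale)
scale *= seq % seq
if 30 != 1:
    scale = 5 != acc
    seq = seq + 10
width = acc
seq += scale % seq
count += seq
acc = scale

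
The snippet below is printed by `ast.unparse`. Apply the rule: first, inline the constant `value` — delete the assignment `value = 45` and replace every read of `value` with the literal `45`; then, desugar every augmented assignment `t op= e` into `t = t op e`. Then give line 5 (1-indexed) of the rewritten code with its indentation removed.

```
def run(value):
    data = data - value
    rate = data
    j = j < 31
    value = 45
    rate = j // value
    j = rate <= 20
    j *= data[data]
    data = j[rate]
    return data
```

Transformed code:
def run(value):
    data = data - 45
    rate = data
    j = j < 31
    rate = j // 45
    j = rate <= 20
    j = j * data[data]
    data = j[rate]
    return data

rate = j // 45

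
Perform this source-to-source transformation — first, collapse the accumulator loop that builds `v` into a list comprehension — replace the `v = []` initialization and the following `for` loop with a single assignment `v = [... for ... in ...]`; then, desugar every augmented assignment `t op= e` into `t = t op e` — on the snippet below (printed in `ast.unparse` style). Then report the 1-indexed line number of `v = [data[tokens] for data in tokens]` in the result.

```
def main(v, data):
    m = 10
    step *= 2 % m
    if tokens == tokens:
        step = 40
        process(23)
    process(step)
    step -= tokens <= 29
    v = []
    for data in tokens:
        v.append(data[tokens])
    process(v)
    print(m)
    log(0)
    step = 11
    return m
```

Transformed code:
def main(v, data):
    m = 10
    step = step * (2 % m)
    if tokens == tokens:
        step = 40
        process(23)
    process(step)
    step = step - (tokens <= 29)
    v = [data[tokens] for data in tokens]
    process(v)
    print(m)
    log(0)
    step = 11
    return m

9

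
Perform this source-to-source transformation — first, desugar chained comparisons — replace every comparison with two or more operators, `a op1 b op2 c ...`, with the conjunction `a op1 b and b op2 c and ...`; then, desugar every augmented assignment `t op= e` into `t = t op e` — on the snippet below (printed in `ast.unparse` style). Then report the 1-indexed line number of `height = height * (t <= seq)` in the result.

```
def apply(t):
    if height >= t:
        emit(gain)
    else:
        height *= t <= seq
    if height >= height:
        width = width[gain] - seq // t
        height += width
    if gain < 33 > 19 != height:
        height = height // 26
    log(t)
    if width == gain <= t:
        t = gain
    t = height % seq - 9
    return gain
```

5

Transformed code:
def apply(t):
    if height >= t:
        emit(gain)
    else:
        height = height * (t <= seq)
    if height >= height:
        width = width[gain] - seq // t
        height = height + width
    if gain < 33 and 33 > 19 and (19 != height):
        height = height // 26
    log(t)
    if width == gain and gain <= t:
        t = gain
    t = height % seq - 9
    return gain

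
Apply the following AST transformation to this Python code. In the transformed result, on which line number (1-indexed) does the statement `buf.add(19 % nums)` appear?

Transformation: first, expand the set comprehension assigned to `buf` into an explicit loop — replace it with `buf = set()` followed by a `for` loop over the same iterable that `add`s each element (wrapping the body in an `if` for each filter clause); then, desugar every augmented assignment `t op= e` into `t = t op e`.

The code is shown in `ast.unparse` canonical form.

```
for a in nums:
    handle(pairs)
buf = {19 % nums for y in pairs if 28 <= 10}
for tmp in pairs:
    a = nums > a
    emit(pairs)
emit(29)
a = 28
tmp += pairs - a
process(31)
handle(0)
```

Transformed code:
for a in nums:
    handle(pairs)
buf = set()
for y in pairs:
    if 28 <= 10:
        buf.add(19 % nums)
for tmp in pairs:
    a = nums > a
    emit(pairs)
emit(29)
a = 28
tmp = tmp + (pairs - a)
process(31)
handle(0)

6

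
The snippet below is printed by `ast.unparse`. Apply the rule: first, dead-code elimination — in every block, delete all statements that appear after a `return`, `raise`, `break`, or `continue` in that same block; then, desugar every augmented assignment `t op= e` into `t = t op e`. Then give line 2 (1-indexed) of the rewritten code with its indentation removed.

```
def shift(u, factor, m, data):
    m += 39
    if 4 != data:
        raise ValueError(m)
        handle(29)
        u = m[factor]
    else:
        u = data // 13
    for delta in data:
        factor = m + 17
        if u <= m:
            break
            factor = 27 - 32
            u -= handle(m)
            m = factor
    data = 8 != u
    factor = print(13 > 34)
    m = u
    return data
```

m = m + 39

Transformed code:
def shift(u, factor, m, data):
    m = m + 39
    if 4 != data:
        raise ValueError(m)
    else:
        u = data // 13
    for delta in data:
        factor = m + 17
        if u <= m:
            break
    data = 8 != u
    factor = print(13 > 34)
    m = u
    return data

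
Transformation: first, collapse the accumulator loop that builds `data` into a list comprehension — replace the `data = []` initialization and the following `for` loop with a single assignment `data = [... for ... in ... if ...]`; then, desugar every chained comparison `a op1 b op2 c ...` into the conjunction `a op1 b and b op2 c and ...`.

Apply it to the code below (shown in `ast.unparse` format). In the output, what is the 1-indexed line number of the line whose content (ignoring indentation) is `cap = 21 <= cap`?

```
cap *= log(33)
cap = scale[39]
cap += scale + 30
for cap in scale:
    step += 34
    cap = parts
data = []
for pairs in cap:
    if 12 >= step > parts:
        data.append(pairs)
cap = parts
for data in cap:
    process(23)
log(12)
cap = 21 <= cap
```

Transformed code:
cap *= log(33)
cap = scale[39]
cap += scale + 30
for cap in scale:
    step += 34
    cap = parts
data = [pairs for pairs in cap if 12 >= step and step > parts]
cap = parts
for data in cap:
    process(23)
log(12)
cap = 21 <= cap

12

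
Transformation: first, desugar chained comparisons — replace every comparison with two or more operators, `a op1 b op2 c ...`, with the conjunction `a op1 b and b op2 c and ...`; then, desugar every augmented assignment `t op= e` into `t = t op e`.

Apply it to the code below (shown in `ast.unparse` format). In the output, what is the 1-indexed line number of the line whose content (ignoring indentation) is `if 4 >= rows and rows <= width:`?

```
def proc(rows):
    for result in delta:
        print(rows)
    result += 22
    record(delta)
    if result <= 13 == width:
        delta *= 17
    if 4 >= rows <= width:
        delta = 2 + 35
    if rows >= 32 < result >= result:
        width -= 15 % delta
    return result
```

8

Transformed code:
def proc(rows):
    for result in delta:
        print(rows)
    result = result + 22
    record(delta)
    if result <= 13 and 13 == width:
        delta = delta * 17
    if 4 >= rows and rows <= width:
        delta = 2 + 35
    if rows >= 32 and 32 < result and (result >= result):
        width = width - 15 % delta
    return result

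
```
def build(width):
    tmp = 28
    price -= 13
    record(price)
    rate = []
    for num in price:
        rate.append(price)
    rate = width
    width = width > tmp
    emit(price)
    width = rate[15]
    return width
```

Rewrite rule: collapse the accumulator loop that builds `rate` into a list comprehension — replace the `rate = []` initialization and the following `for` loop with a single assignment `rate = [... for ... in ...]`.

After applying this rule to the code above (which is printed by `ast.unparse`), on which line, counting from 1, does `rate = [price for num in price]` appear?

Transformed code:
def build(width):
    tmp = 28
    price -= 13
    record(price)
    rate = [price for num in price]
    rate = width
    width = width > tmp
    emit(price)
    width = rate[15]
    return width

5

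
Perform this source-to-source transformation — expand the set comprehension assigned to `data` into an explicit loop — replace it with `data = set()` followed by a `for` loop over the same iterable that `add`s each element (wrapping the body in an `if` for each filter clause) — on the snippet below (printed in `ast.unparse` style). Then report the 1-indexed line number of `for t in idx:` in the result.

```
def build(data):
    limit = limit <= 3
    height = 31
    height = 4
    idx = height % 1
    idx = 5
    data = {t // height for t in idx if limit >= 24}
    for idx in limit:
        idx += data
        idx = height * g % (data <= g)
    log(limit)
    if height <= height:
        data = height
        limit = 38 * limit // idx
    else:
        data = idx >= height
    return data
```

Transformed code:
def build(data):
    limit = limit <= 3
    height = 31
    height = 4
    idx = height % 1
    idx = 5
    data = set()
    for t in idx:
        if limit >= 24:
            data.add(t // height)
    for idx in limit:
        idx += data
        idx = height * g % (data <= g)
    log(limit)
    if height <= height:
        data = height
        limit = 38 * limit // idx
    else:
        data = idx >= height
    return data

8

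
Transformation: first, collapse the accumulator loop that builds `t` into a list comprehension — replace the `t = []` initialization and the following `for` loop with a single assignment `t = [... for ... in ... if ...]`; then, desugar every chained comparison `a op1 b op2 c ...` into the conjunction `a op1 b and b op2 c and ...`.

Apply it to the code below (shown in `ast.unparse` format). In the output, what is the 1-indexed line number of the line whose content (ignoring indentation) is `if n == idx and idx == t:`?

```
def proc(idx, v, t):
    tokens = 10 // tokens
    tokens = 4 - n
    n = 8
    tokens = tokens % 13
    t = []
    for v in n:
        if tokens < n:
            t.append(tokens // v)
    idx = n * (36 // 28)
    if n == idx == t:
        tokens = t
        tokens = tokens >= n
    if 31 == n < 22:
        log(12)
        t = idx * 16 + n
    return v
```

8

Transformed code:
def proc(idx, v, t):
    tokens = 10 // tokens
    tokens = 4 - n
    n = 8
    tokens = tokens % 13
    t = [tokens // v for v in n if tokens < n]
    idx = n * (36 // 28)
    if n == idx and idx == t:
        tokens = t
        tokens = tokens >= n
    if 31 == n and n < 22:
        log(12)
        t = idx * 16 + n
    return v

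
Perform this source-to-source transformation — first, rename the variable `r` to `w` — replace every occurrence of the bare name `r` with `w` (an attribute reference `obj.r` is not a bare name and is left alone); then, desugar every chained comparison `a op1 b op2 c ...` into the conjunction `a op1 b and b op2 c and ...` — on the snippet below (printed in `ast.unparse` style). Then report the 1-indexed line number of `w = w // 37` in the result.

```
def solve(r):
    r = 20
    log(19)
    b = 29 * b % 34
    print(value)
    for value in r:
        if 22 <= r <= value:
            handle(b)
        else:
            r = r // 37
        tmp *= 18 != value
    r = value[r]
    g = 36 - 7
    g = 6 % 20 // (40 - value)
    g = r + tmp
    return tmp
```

Transformed code:
def solve(w):
    w = 20
    log(19)
    b = 29 * b % 34
    print(value)
    for value in w:
        if 22 <= w and w <= value:
            handle(b)
        else:
            w = w // 37
        tmp *= 18 != value
    w = value[w]
    g = 36 - 7
    g = 6 % 20 // (40 - value)
    g = w + tmp
    return tmp

10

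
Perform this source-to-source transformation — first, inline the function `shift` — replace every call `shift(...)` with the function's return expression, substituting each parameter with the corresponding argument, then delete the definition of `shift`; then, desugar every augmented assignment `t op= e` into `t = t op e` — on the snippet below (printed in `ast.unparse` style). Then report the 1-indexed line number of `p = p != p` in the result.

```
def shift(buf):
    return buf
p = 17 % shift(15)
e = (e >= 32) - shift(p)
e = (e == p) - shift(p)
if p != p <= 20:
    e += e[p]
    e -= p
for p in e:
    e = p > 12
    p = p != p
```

Transformed code:
p = 17 % 15
e = (e >= 32) - p
e = (e == p) - p
if p != p <= 20:
    e = e + e[p]
    e = e - p
for p in e:
    e = p > 12
    p = p != p

9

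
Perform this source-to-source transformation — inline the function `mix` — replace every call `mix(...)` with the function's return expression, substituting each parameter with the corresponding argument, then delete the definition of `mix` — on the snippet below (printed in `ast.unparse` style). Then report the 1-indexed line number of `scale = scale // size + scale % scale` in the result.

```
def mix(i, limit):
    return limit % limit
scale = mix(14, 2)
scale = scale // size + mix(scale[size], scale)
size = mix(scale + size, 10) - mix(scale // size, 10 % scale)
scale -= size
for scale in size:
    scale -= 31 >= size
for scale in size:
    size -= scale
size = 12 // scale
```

Transformed code:
scale = 2 % 2
scale = scale // size + scale % scale
size = 10 % 10 - 10 % scale % (10 % scale)
scale -= size
for scale in size:
    scale -= 31 >= size
for scale in size:
    size -= scale
size = 12 // scale

2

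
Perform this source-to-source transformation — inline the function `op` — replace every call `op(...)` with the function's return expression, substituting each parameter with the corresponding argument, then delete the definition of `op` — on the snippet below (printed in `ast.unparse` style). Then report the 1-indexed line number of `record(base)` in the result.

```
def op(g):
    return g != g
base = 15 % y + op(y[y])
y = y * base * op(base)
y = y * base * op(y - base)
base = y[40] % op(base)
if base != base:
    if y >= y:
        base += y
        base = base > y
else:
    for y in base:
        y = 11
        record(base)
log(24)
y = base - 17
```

12

Transformed code:
base = 15 % y + (y[y] != y[y])
y = y * base * (base != base)
y = y * base * (y - base != y - base)
base = y[40] % (base != base)
if base != base:
    if y >= y:
        base += y
        base = base > y
else:
    for y in base:
        y = 11
        record(base)
log(24)
y = base - 17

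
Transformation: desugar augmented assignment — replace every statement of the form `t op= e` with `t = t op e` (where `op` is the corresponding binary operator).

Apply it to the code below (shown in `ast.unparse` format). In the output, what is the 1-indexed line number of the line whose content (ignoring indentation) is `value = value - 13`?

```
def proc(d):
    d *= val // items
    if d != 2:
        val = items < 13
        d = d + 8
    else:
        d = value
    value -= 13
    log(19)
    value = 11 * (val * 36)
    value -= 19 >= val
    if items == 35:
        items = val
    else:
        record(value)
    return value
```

Transformed code:
def proc(d):
    d = d * (val // items)
    if d != 2:
        val = items < 13
        d = d + 8
    else:
        d = value
    value = value - 13
    log(19)
    value = 11 * (val * 36)
    value = value - (19 >= val)
    if items == 35:
        items = val
    else:
        record(value)
    return value

8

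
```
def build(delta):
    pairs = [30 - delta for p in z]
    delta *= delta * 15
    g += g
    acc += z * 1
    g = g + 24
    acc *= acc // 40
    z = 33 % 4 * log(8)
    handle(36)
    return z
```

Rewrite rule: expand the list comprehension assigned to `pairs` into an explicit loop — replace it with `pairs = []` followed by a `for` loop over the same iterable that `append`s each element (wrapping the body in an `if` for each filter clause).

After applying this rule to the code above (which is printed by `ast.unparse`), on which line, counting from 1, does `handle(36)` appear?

11

Transformed code:
def build(delta):
    pairs = []
    for p in z:
        pairs.append(30 - delta)
    delta *= delta * 15
    g += g
    acc += z * 1
    g = g + 24
    acc *= acc // 40
    z = 33 % 4 * log(8)
    handle(36)
    return z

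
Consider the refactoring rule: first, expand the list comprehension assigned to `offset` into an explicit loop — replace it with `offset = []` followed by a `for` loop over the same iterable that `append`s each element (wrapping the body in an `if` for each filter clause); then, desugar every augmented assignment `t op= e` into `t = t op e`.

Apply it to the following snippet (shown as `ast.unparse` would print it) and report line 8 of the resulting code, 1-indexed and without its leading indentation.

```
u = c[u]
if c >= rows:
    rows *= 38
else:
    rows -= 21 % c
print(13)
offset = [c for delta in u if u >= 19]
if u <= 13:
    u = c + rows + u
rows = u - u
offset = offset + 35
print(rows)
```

Transformed code:
u = c[u]
if c >= rows:
    rows = rows * 38
else:
    rows = rows - 21 % c
print(13)
offset = []
for delta in u:
    if u >= 19:
        offset.append(c)
if u <= 13:
    u = c + rows + u
rows = u - u
offset = offset + 35
print(rows)

for delta in u:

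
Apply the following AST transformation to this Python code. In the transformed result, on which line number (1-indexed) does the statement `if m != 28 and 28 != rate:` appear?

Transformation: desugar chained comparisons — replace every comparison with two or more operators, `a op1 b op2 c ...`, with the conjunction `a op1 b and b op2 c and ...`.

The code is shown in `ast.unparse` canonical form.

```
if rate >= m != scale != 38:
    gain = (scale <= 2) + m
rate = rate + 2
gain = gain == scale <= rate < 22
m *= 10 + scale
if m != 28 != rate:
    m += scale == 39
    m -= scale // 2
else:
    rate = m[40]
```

6

Transformed code:
if rate >= m and m != scale and (scale != 38):
    gain = (scale <= 2) + m
rate = rate + 2
gain = gain == scale and scale <= rate and (rate < 22)
m *= 10 + scale
if m != 28 and 28 != rate:
    m += scale == 39
    m -= scale // 2
else:
    rate = m[40]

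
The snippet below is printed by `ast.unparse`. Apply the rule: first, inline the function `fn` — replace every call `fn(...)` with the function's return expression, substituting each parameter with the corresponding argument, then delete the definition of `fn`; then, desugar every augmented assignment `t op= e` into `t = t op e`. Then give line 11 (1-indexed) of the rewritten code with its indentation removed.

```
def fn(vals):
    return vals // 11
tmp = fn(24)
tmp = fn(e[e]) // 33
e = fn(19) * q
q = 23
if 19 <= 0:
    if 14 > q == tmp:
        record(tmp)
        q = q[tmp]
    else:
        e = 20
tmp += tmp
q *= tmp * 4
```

tmp = tmp + tmp

Transformed code:
tmp = 24 // 11
tmp = e[e] // 11 // 33
e = 19 // 11 * q
q = 23
if 19 <= 0:
    if 14 > q == tmp:
        record(tmp)
        q = q[tmp]
    else:
        e = 20
tmp = tmp + tmp
q = q * (tmp * 4)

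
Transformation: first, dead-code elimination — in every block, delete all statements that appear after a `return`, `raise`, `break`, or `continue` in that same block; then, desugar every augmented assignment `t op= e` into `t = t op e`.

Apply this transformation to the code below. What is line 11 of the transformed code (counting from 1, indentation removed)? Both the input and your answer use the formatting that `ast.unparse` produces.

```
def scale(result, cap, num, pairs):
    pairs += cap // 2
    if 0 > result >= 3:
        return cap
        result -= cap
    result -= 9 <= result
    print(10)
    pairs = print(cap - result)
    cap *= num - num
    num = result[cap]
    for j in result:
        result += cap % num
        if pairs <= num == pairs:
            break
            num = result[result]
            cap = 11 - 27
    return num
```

result = result + cap % num

Transformed code:
def scale(result, cap, num, pairs):
    pairs = pairs + cap // 2
    if 0 > result >= 3:
        return cap
    result = result - (9 <= result)
    print(10)
    pairs = print(cap - result)
    cap = cap * (num - num)
    num = result[cap]
    for j in result:
        result = result + cap % num
        if pairs <= num == pairs:
            break
    return num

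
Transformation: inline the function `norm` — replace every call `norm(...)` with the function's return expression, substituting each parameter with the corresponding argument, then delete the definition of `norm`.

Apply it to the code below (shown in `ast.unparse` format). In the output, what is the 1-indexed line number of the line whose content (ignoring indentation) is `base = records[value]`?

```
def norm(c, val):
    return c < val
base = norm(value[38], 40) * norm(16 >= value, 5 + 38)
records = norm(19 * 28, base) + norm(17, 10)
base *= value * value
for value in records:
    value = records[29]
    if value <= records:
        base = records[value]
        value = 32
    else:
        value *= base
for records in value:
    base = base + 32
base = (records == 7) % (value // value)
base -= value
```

Transformed code:
base = (value[38] < 40) * ((16 >= value) < 5 + 38)
records = (19 * 28 < base) + (17 < 10)
base *= value * value
for value in records:
    value = records[29]
    if value <= records:
        base = records[value]
        value = 32
    else:
        value *= base
for records in value:
    base = base + 32
base = (records == 7) % (value // value)
base -= value

7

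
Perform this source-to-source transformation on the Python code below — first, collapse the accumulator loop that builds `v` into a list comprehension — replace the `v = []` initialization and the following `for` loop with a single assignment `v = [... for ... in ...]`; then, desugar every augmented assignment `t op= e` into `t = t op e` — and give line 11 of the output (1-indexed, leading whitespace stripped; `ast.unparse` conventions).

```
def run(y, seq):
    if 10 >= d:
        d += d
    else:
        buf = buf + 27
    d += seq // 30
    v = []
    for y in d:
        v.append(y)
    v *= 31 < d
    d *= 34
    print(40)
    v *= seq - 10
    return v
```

Transformed code:
def run(y, seq):
    if 10 >= d:
        d = d + d
    else:
        buf = buf + 27
    d = d + seq // 30
    v = [y for y in d]
    v = v * (31 < d)
    d = d * 34
    print(40)
    v = v * (seq - 10)
    return v

v = v * (seq - 10)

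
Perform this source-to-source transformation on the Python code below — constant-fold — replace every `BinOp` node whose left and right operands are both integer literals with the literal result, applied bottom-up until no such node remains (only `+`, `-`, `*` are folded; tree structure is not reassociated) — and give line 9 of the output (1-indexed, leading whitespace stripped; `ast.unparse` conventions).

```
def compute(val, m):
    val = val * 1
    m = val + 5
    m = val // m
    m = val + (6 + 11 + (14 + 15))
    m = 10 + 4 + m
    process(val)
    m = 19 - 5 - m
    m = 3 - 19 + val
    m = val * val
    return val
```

m = -16 + val

Transformed code:
def compute(val, m):
    val = val * 1
    m = val + 5
    m = val // m
    m = val + 46
    m = 14 + m
    process(val)
    m = 14 - m
    m = -16 + val
    m = val * val
    return val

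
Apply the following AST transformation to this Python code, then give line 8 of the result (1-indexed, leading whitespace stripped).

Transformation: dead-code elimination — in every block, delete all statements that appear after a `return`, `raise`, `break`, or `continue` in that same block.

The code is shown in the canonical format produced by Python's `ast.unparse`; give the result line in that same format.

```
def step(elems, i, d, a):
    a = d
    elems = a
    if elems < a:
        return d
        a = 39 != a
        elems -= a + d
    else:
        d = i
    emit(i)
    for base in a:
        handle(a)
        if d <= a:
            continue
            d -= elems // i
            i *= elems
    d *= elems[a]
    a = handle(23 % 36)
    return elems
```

emit(i)

Transformed code:
def step(elems, i, d, a):
    a = d
    elems = a
    if elems < a:
        return d
    else:
        d = i
    emit(i)
    for base in a:
        handle(a)
        if d <= a:
            continue
    d *= elems[a]
    a = handle(23 % 36)
    return elems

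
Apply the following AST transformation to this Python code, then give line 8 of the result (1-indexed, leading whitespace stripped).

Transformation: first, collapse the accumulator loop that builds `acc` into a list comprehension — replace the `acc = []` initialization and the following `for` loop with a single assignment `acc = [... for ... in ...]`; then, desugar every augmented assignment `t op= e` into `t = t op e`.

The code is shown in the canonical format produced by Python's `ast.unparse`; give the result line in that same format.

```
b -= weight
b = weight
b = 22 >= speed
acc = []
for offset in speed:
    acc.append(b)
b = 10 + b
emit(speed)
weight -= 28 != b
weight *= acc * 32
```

Transformed code:
b = b - weight
b = weight
b = 22 >= speed
acc = [b for offset in speed]
b = 10 + b
emit(speed)
weight = weight - (28 != b)
weight = weight * (acc * 32)

weight = weight * (acc * 32)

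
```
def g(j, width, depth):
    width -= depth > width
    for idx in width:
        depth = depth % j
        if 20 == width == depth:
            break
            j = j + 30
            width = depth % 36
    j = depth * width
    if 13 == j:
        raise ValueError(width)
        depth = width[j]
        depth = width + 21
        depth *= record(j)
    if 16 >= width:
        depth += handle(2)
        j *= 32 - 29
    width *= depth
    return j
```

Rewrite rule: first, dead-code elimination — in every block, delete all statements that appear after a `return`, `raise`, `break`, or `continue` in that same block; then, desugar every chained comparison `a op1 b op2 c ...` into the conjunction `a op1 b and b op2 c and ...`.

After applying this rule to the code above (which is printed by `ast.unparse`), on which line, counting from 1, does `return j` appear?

14

Transformed code:
def g(j, width, depth):
    width -= depth > width
    for idx in width:
        depth = depth % j
        if 20 == width and width == depth:
            break
    j = depth * width
    if 13 == j:
        raise ValueError(width)
    if 16 >= width:
        depth += handle(2)
        j *= 32 - 29
    width *= depth
    return j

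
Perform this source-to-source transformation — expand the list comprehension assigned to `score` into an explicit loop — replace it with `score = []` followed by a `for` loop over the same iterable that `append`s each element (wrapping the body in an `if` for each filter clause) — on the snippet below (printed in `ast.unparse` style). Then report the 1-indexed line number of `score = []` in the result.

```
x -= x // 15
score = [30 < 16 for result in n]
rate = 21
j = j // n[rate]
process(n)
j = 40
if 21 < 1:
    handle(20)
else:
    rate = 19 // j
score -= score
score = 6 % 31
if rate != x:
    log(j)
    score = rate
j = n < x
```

Transformed code:
x -= x // 15
score = []
for result in n:
    score.append(30 < 16)
rate = 21
j = j // n[rate]
process(n)
j = 40
if 21 < 1:
    handle(20)
else:
    rate = 19 // j
score -= score
score = 6 % 31
if rate != x:
    log(j)
    score = rate
j = n < x

2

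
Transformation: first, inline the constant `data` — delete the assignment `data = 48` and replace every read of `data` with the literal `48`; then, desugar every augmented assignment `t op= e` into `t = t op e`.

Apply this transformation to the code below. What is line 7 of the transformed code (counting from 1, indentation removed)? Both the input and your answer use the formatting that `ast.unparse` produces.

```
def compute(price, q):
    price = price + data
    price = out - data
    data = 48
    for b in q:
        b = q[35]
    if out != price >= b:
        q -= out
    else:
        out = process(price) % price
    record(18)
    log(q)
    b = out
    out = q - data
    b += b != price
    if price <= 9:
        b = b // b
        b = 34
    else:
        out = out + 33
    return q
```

Transformed code:
def compute(price, q):
    price = price + 48
    price = out - 48
    for b in q:
        b = q[35]
    if out != price >= b:
        q = q - out
    else:
        out = process(price) % price
    record(18)
    log(q)
    b = out
    out = q - 48
    b = b + (b != price)
    if price <= 9:
        b = b // b
        b = 34
    else:
        out = out + 33
    return q

q = q - out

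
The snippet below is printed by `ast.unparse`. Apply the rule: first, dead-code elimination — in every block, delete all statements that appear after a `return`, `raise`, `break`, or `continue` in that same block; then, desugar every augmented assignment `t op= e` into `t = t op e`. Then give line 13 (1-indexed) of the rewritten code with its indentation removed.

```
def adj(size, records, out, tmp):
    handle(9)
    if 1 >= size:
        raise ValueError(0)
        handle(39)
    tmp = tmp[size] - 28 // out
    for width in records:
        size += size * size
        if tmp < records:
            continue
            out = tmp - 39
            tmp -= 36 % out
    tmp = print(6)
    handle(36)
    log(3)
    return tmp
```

Transformed code:
def adj(size, records, out, tmp):
    handle(9)
    if 1 >= size:
        raise ValueError(0)
    tmp = tmp[size] - 28 // out
    for width in records:
        size = size + size * size
        if tmp < records:
            continue
    tmp = print(6)
    handle(36)
    log(3)
    return tmp

return tmp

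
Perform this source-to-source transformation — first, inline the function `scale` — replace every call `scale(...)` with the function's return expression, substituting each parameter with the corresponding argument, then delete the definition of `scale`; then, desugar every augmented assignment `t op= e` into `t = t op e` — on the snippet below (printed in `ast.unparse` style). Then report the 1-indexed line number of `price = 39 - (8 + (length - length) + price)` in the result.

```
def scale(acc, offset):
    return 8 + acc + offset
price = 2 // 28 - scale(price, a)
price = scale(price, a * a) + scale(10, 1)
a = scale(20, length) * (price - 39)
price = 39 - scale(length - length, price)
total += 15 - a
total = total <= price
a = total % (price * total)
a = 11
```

Transformed code:
price = 2 // 28 - (8 + price + a)
price = 8 + price + a * a + (8 + 10 + 1)
a = (8 + 20 + length) * (price - 39)
price = 39 - (8 + (length - length) + price)
total = total + (15 - a)
total = total <= price
a = total % (price * total)
a = 11

4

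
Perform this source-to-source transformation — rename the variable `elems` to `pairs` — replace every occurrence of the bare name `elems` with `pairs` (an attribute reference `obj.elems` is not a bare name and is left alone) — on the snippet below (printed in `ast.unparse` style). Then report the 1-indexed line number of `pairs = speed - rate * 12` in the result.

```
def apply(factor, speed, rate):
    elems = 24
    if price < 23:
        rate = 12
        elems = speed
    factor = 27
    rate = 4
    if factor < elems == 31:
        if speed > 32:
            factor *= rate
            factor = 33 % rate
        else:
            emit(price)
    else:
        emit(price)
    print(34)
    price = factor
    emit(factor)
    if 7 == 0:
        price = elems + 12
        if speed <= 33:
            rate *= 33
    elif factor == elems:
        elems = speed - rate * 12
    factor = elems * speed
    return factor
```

24

Transformed code:
def apply(factor, speed, rate):
    pairs = 24
    if price < 23:
        rate = 12
        pairs = speed
    factor = 27
    rate = 4
    if factor < pairs == 31:
        if speed > 32:
            factor *= rate
            factor = 33 % rate
        else:
            emit(price)
    else:
        emit(price)
    print(34)
    price = factor
    emit(factor)
    if 7 == 0:
        price = pairs + 12
        if speed <= 33:
            rate *= 33
    elif factor == pairs:
        pairs = speed - rate * 12
    factor = pairs * speed
    return factor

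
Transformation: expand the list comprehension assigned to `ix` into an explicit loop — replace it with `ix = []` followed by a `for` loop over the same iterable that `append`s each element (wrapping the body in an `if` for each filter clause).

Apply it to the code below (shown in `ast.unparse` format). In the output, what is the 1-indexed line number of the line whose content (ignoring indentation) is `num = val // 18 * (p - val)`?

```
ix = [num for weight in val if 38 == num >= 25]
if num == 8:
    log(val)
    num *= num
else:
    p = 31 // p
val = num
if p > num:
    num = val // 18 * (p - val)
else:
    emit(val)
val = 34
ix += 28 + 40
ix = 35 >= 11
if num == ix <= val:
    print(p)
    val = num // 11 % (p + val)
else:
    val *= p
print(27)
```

Transformed code:
ix = []
for weight in val:
    if 38 == num >= 25:
        ix.append(num)
if num == 8:
    log(val)
    num *= num
else:
    p = 31 // p
val = num
if p > num:
    num = val // 18 * (p - val)
else:
    emit(val)
val = 34
ix += 28 + 40
ix = 35 >= 11
if num == ix <= val:
    print(p)
    val = num // 11 % (p + val)
else:
    val *= p
print(27)

12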